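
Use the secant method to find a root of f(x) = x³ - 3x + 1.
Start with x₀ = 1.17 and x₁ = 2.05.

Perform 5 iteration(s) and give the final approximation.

f(x) = x³ - 3x + 1
x₀ = 1.17, x₁ = 2.05

Secant formula: x_{n+1} = x_n - f(x_n)(x_n - x_{n-1})/(f(x_n) - f(x_{n-1}))

Iteration 1:
  f(1.170000) = -0.908387
  f(2.050000) = 3.465125
  x_2 = 2.050000 - 3.465125×(2.050000 - 1.170000)/(3.465125 - (-0.908387))
       = 1.352778
Iteration 2:
  f(2.050000) = 3.465125
  f(1.352778) = -0.582740
  x_3 = 1.352778 - (-0.582740)×(1.352778 - 2.050000)/(-0.582740 - 3.465125)
       = 1.453151
Iteration 3:
  f(1.352778) = -0.582740
  f(1.453151) = -0.290908
  x_4 = 1.453151 - (-0.290908)×(1.453151 - 1.352778)/(-0.290908 - (-0.582740))
       = 1.553208
Iteration 4:
  f(1.453151) = -0.290908
  f(1.553208) = 0.087419
  x_5 = 1.553208 - 0.087419×(1.553208 - 1.453151)/(0.087419 - (-0.290908))
       = 1.530088
Iteration 5:
  f(1.553208) = 0.087419
  f(1.530088) = -0.008069
  x_6 = 1.530088 - (-0.008069)×(1.530088 - 1.553208)/(-0.008069 - 0.087419)
       = 1.532042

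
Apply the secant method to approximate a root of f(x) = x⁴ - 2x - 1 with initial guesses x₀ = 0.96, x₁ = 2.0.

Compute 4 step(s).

f(x) = x⁴ - 2x - 1
x₀ = 0.96, x₁ = 2.0

Secant formula: x_{n+1} = x_n - f(x_n)(x_n - x_{n-1})/(f(x_n) - f(x_{n-1}))

Iteration 1:
  f(0.960000) = -2.070653
  f(2.000000) = 11.000000
  x_2 = 2.000000 - 11.000000×(2.000000 - 0.960000)/(11.000000 - (-2.070653))
       = 1.124757
Iteration 2:
  f(2.000000) = 11.000000
  f(1.124757) = -1.649091
  x_3 = 1.124757 - (-1.649091)×(1.124757 - 2.000000)/(-1.649091 - 11.000000)
       = 1.238864
Iteration 3:
  f(1.124757) = -1.649091
  f(1.238864) = -1.122164
  x_4 = 1.238864 - (-1.122164)×(1.238864 - 1.124757)/(-1.122164 - (-1.649091))
       = 1.481872
Iteration 4:
  f(1.238864) = -1.122164
  f(1.481872) = 0.858428
  x_5 = 1.481872 - 0.858428×(1.481872 - 1.238864)/(0.858428 - (-1.122164))
       = 1.376548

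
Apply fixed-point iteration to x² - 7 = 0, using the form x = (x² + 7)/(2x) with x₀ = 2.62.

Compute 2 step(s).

Equation: x² - 7 = 0
Fixed-point form: x = (x² + 7)/(2x)
x₀ = 2.62

x_1 = g(2.620000) = 2.645878
x_2 = g(2.645878) = 2.645751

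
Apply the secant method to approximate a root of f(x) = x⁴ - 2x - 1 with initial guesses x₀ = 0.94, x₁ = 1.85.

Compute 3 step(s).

f(x) = x⁴ - 2x - 1
x₀ = 0.94, x₁ = 1.85

Secant formula: x_{n+1} = x_n - f(x_n)(x_n - x_{n-1})/(f(x_n) - f(x_{n-1}))

Iteration 1:
  f(0.940000) = -2.099251
  f(1.850000) = 7.013506
  x_2 = 1.850000 - 7.013506×(1.850000 - 0.940000)/(7.013506 - (-2.099251))
       = 1.149631
Iteration 2:
  f(1.850000) = 7.013506
  f(1.149631) = -1.552499
  x_3 = 1.149631 - (-1.552499)×(1.149631 - 1.850000)/(-1.552499 - 7.013506)
       = 1.276566
Iteration 3:
  f(1.149631) = -1.552499
  f(1.276566) = -0.897470
  x_4 = 1.276566 - (-0.897470)×(1.276566 - 1.149631)/(-0.897470 - (-1.552499))
       = 1.450482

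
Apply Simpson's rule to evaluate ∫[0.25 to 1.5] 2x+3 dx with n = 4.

f(x) = 2x+3
a = 0.25, b = 1.5, n = 4
h = (b - a)/n = 0.312500

Simpson's rule: (h/3)[f(x₀) + 4f(x₁) + 2f(x₂) + ... + f(xₙ)]

x_0 = 0.2500, f(x_0) = 3.500000, coefficient = 1
x_1 = 0.5625, f(x_1) = 4.125000, coefficient = 4
x_2 = 0.8750, f(x_2) = 4.750000, coefficient = 2
x_3 = 1.1875, f(x_3) = 5.375000, coefficient = 4
x_4 = 1.5000, f(x_4) = 6.000000, coefficient = 1

I ≈ (0.312500/3) × 57.000000 = 5.937500
Exact value: 5.937500
Error: 0.000000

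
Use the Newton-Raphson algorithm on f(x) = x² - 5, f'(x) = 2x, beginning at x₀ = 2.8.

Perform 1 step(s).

f(x) = x² - 5
f'(x) = 2x
x₀ = 2.8

Newton-Raphson formula: x_{n+1} = x_n - f(x_n)/f'(x_n)

Iteration 1:
  f(2.800000) = 2.840000
  f'(2.800000) = 5.600000
  x_1 = 2.800000 - 2.840000/5.600000 = 2.292857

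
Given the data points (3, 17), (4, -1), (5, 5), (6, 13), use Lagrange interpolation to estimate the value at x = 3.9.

Lagrange interpolation formula:
P(x) = Σ yᵢ × Lᵢ(x)
where Lᵢ(x) = Π_{j≠i} (x - xⱼ)/(xᵢ - xⱼ)

L_0(3.9) = (3.9 - 4)/(3 - 4) × (3.9 - 5)/(3 - 5) × (3.9 - 6)/(3 - 6) = 0.038500
L_1(3.9) = (3.9 - 3)/(4 - 3) × (3.9 - 5)/(4 - 5) × (3.9 - 6)/(4 - 6) = 1.039500
L_2(3.9) = (3.9 - 3)/(5 - 3) × (3.9 - 4)/(5 - 4) × (3.9 - 6)/(5 - 6) = -0.094500
L_3(3.9) = (3.9 - 3)/(6 - 3) × (3.9 - 4)/(6 - 4) × (3.9 - 5)/(6 - 5) = 0.016500

P(3.9) = 17×L_0(3.9) + (-1)×L_1(3.9) + 5×L_2(3.9) + 13×L_3(3.9)
P(3.9) = -0.643000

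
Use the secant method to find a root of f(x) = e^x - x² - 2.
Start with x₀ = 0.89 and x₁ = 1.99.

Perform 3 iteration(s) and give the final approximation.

f(x) = e^x - x² - 2
x₀ = 0.89, x₁ = 1.99

Secant formula: x_{n+1} = x_n - f(x_n)(x_n - x_{n-1})/(f(x_n) - f(x_{n-1}))

Iteration 1:
  f(0.890000) = -0.356970
  f(1.990000) = 1.355434
  x_2 = 1.990000 - 1.355434×(1.990000 - 0.890000)/(1.355434 - (-0.356970))
       = 1.119308
Iteration 2:
  f(1.990000) = 1.355434
  f(1.119308) = -0.190117
  x_3 = 1.119308 - (-0.190117)×(1.119308 - 1.990000)/(-0.190117 - 1.355434)
       = 1.226411
Iteration 3:
  f(1.119308) = -0.190117
  f(1.226411) = -0.095112
  x_4 = 1.226411 - (-0.095112)×(1.226411 - 1.119308)/(-0.095112 - (-0.190117))
       = 1.333634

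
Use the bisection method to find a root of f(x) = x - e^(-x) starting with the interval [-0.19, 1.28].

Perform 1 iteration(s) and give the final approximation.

f(x) = x - e^(-x)
Initial interval: [-0.19, 1.28]

Iteration 1:
  c_1 = (-0.190000 + 1.280000)/2 = 0.545000
  f(c_1) = f(0.545000) = -0.034842
  f(a) × f(c) ≥ 0, new interval: [0.545000, 1.280000]

After 1 iteration(s), the approximation is c_1 = 0.545000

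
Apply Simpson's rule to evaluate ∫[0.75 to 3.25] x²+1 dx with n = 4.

f(x) = x²+1
a = 0.75, b = 3.25, n = 4
h = (b - a)/n = 0.625000

Simpson's rule: (h/3)[f(x₀) + 4f(x₁) + 2f(x₂) + ... + f(xₙ)]

x_0 = 0.7500, f(x_0) = 1.562500, coefficient = 1
x_1 = 1.3750, f(x_1) = 2.890625, coefficient = 4
x_2 = 2.0000, f(x_2) = 5.000000, coefficient = 2
x_3 = 2.6250, f(x_3) = 7.890625, coefficient = 4
x_4 = 3.2500, f(x_4) = 11.562500, coefficient = 1

I ≈ (0.625000/3) × 66.250000 = 13.802083
Exact value: 13.802083
Error: 0.000000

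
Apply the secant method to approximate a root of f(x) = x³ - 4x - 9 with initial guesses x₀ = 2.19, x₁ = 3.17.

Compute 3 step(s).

f(x) = x³ - 4x - 9
x₀ = 2.19, x₁ = 3.17

Secant formula: x_{n+1} = x_n - f(x_n)(x_n - x_{n-1})/(f(x_n) - f(x_{n-1}))

Iteration 1:
  f(2.190000) = -7.256541
  f(3.170000) = 10.175013
  x_2 = 3.170000 - 10.175013×(3.170000 - 2.190000)/(10.175013 - (-7.256541))
       = 2.597962
Iteration 2:
  f(3.170000) = 10.175013
  f(2.597962) = -1.857148
  x_3 = 2.597962 - (-1.857148)×(2.597962 - 3.170000)/(-1.857148 - 10.175013)
       = 2.686255
Iteration 3:
  f(2.597962) = -1.857148
  f(2.686255) = -0.361092
  x_4 = 2.686255 - (-0.361092)×(2.686255 - 2.597962)/(-0.361092 - (-1.857148))
       = 2.707566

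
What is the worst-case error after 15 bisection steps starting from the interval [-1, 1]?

Bisection error bound: |error| ≤ (b-a)/2^n
|error| ≤ (1 - (-1))/2^15 = 2/2^15
|error| ≤ 0.0000610352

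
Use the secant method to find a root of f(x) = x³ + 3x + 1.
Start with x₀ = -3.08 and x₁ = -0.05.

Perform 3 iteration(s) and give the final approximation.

f(x) = x³ + 3x + 1
x₀ = -3.08, x₁ = -0.05

Secant formula: x_{n+1} = x_n - f(x_n)(x_n - x_{n-1})/(f(x_n) - f(x_{n-1}))

Iteration 1:
  f(-3.080000) = -37.458112
  f(-0.050000) = 0.849875
  x_2 = -0.050000 - 0.849875×(-0.050000 - (-3.080000))/(0.849875 - (-37.458112))
       = -0.117222
Iteration 2:
  f(-0.050000) = 0.849875
  f(-0.117222) = 0.646725
  x_3 = -0.117222 - 0.646725×(-0.117222 - (-0.050000))/(0.646725 - 0.849875)
       = -0.331220
Iteration 3:
  f(-0.117222) = 0.646725
  f(-0.331220) = -0.029996
  x_4 = -0.331220 - (-0.029996)×(-0.331220 - (-0.117222))/(-0.029996 - 0.646725)
       = -0.321734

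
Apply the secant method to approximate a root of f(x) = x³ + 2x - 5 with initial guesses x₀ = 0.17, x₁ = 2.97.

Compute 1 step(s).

f(x) = x³ + 2x - 5
x₀ = 0.17, x₁ = 2.97

Secant formula: x_{n+1} = x_n - f(x_n)(x_n - x_{n-1})/(f(x_n) - f(x_{n-1}))

Iteration 1:
  f(0.170000) = -4.655087
  f(2.970000) = 27.138073
  x_2 = 2.970000 - 27.138073×(2.970000 - 0.170000)/(27.138073 - (-4.655087))
       = 0.579970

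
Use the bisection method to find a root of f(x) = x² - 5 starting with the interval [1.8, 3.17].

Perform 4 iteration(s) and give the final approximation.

f(x) = x² - 5
Initial interval: [1.8, 3.17]

Iteration 1:
  c_1 = (1.800000 + 3.170000)/2 = 2.485000
  f(c_1) = f(2.485000) = 1.175225
  f(a) × f(c) < 0, new interval: [1.800000, 2.485000]
Iteration 2:
  c_2 = (1.800000 + 2.485000)/2 = 2.142500
  f(c_2) = f(2.142500) = -0.409694
  f(a) × f(c) ≥ 0, new interval: [2.142500, 2.485000]
Iteration 3:
  c_3 = (2.142500 + 2.485000)/2 = 2.313750
  f(c_3) = f(2.313750) = 0.353439
  f(a) × f(c) < 0, new interval: [2.142500, 2.313750]
Iteration 4:
  c_4 = (2.142500 + 2.313750)/2 = 2.228125
  f(c_4) = f(2.228125) = -0.035459
  f(a) × f(c) ≥ 0, new interval: [2.228125, 2.313750]

After 4 iteration(s), the approximation is c_4 = 2.228125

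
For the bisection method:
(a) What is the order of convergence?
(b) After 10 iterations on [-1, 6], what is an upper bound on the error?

(a) Bisection has linear (order 1) convergence; the error is halved each step.

(b) Error bound = (b-a)/2^n = (6 - (-1))/2^{10}
    = 7/2^{10}

(a) 1 (linear); (b) error ≤ 6.84e-03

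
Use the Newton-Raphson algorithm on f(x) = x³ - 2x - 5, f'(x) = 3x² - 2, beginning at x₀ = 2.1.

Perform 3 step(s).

f(x) = x³ - 2x - 5
f'(x) = 3x² - 2
x₀ = 2.1

Newton-Raphson formula: x_{n+1} = x_n - f(x_n)/f'(x_n)

Iteration 1:
  f(2.100000) = 0.061000
  f'(2.100000) = 11.230000
  x_1 = 2.100000 - 0.061000/11.230000 = 2.094568
Iteration 2:
  f(2.094568) = 0.000186
  f'(2.094568) = 11.161647
  x_2 = 2.094568 - 0.000186/11.161647 = 2.094551
Iteration 3:
  f(2.094551) = 0.000000
  f'(2.094551) = 11.161438
  x_3 = 2.094551 - 0.000000/11.161438 = 2.094551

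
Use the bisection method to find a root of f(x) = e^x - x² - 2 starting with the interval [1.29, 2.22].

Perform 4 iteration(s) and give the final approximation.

f(x) = e^x - x² - 2
Initial interval: [1.29, 2.22]

Iteration 1:
  c_1 = (1.290000 + 2.220000)/2 = 1.755000
  f(c_1) = f(1.755000) = 0.703423
  f(a) × f(c) < 0, new interval: [1.290000, 1.755000]
Iteration 2:
  c_2 = (1.290000 + 1.755000)/2 = 1.522500
  f(c_2) = f(1.522500) = 0.265664
  f(a) × f(c) < 0, new interval: [1.290000, 1.522500]
Iteration 3:
  c_3 = (1.290000 + 1.522500)/2 = 1.406250
  f(c_3) = f(1.406250) = 0.103085
  f(a) × f(c) < 0, new interval: [1.290000, 1.406250]
Iteration 4:
  c_4 = (1.290000 + 1.406250)/2 = 1.348125
  f(c_4) = f(1.348125) = 0.032759
  f(a) × f(c) < 0, new interval: [1.290000, 1.348125]

After 4 iteration(s), the approximation is c_4 = 1.348125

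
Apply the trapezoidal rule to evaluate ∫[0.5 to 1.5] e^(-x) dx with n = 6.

f(x) = e^(-x)
a = 0.5, b = 1.5, n = 6
h = (b - a)/n = 0.166667

Trapezoidal rule: (h/2)[f(x₀) + 2f(x₁) + 2f(x₂) + ... + f(xₙ)]

x_0 = 0.5000, f(x_0) = 0.606531, coefficient = 1
x_1 = 0.6667, f(x_1) = 0.513417, coefficient = 2
x_2 = 0.8333, f(x_2) = 0.434598, coefficient = 2
x_3 = 1.0000, f(x_3) = 0.367879, coefficient = 2
x_4 = 1.1667, f(x_4) = 0.311403, coefficient = 2
x_5 = 1.3333, f(x_5) = 0.263597, coefficient = 2
x_6 = 1.5000, f(x_6) = 0.223130, coefficient = 1

I ≈ (0.166667/2) × 4.611451 = 0.384288
Exact value: 0.383400
Error: 0.000887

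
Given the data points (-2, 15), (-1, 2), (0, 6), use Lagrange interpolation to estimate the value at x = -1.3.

Lagrange interpolation formula:
P(x) = Σ yᵢ × Lᵢ(x)
where Lᵢ(x) = Π_{j≠i} (x - xⱼ)/(xᵢ - xⱼ)

L_0(-1.3) = (-1.3 - (-1))/(-2 - (-1)) × (-1.3 - 0)/(-2 - 0) = 0.195000
L_1(-1.3) = (-1.3 - (-2))/(-1 - (-2)) × (-1.3 - 0)/(-1 - 0) = 0.910000
L_2(-1.3) = (-1.3 - (-2))/(0 - (-2)) × (-1.3 - (-1))/(0 - (-1)) = -0.105000

P(-1.3) = 15×L_0(-1.3) + 2×L_1(-1.3) + 6×L_2(-1.3)
P(-1.3) = 4.115000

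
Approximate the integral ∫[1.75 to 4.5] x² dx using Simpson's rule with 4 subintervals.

f(x) = x²
a = 1.75, b = 4.5, n = 4
h = (b - a)/n = 0.687500

Simpson's rule: (h/3)[f(x₀) + 4f(x₁) + 2f(x₂) + ... + f(xₙ)]

x_0 = 1.7500, f(x_0) = 3.062500, coefficient = 1
x_1 = 2.4375, f(x_1) = 5.941406, coefficient = 4
x_2 = 3.1250, f(x_2) = 9.765625, coefficient = 2
x_3 = 3.8125, f(x_3) = 14.535156, coefficient = 4
x_4 = 4.5000, f(x_4) = 20.250000, coefficient = 1

I ≈ (0.687500/3) × 124.750000 = 28.588542
Exact value: 28.588542
Error: 0.000000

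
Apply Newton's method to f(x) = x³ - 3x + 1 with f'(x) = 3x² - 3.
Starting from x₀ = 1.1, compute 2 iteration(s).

f(x) = x³ - 3x + 1
f'(x) = 3x² - 3
x₀ = 1.1

Newton-Raphson formula: x_{n+1} = x_n - f(x_n)/f'(x_n)

Iteration 1:
  f(1.100000) = -0.969000
  f'(1.100000) = 0.630000
  x_1 = 1.100000 - (-0.969000)/0.630000 = 2.638095
Iteration 2:
  f(2.638095) = 11.445661
  f'(2.638095) = 17.878639
  x_2 = 2.638095 - 11.445661/17.878639 = 1.997909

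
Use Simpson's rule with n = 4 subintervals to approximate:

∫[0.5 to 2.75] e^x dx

f(x) = e^x
a = 0.5, b = 2.75, n = 4
h = (b - a)/n = 0.562500

Simpson's rule: (h/3)[f(x₀) + 4f(x₁) + 2f(x₂) + ... + f(xₙ)]

x_0 = 0.5000, f(x_0) = 1.648721, coefficient = 1
x_1 = 1.0625, f(x_1) = 2.893596, coefficient = 4
x_2 = 1.6250, f(x_2) = 5.078419, coefficient = 2
x_3 = 2.1875, f(x_3) = 8.912903, coefficient = 4
x_4 = 2.7500, f(x_4) = 15.642632, coefficient = 1

I ≈ (0.562500/3) × 74.674187 = 14.001410
Exact value: 13.993911
Error: 0.007499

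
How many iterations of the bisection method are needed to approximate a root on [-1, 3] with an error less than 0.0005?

We need (b-a)/2^n ≤ 0.0005
(3 - (-1))/2^n ≤ 0.0005
4/2^n ≤ 0.0005
2^n ≥ 8000
n ≥ log₂(8000) = 12.97
n ≥ 13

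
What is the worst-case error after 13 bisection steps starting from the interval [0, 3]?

Bisection error bound: |error| ≤ (b-a)/2^n
|error| ≤ (3 - 0)/2^13 = 3/2^13
|error| ≤ 0.0003662109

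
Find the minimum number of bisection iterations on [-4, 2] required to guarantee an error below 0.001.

We need (b-a)/2^n ≤ 0.001
(2 - (-4))/2^n ≤ 0.001
6/2^n ≤ 0.001
2^n ≥ 6000
n ≥ log₂(6000) = 12.55
n ≥ 13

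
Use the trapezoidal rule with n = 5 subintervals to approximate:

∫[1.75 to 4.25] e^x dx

f(x) = e^x
a = 1.75, b = 4.25, n = 5
h = (b - a)/n = 0.500000

Trapezoidal rule: (h/2)[f(x₀) + 2f(x₁) + 2f(x₂) + ... + f(xₙ)]

x_0 = 1.7500, f(x_0) = 5.754603, coefficient = 1
x_1 = 2.2500, f(x_1) = 9.487736, coefficient = 2
x_2 = 2.7500, f(x_2) = 15.642632, coefficient = 2
x_3 = 3.2500, f(x_3) = 25.790340, coefficient = 2
x_4 = 3.7500, f(x_4) = 42.521082, coefficient = 2
x_5 = 4.2500, f(x_5) = 70.105412, coefficient = 1

I ≈ (0.500000/2) × 262.743594 = 65.685899
Exact value: 64.350810
Error: 1.335089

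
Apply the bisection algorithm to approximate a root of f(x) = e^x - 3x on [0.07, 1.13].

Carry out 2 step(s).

f(x) = e^x - 3x
Initial interval: [0.07, 1.13]

Iteration 1:
  c_1 = (0.070000 + 1.130000)/2 = 0.600000
  f(c_1) = f(0.600000) = 0.022119
  f(a) × f(c) ≥ 0, new interval: [0.600000, 1.130000]
Iteration 2:
  c_2 = (0.600000 + 1.130000)/2 = 0.865000
  f(c_2) = f(0.865000) = -0.219994
  f(a) × f(c) < 0, new interval: [0.600000, 0.865000]

After 2 iteration(s), the approximation is c_2 = 0.865000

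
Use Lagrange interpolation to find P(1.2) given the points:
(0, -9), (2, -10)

Lagrange interpolation formula:
P(x) = Σ yᵢ × Lᵢ(x)
where Lᵢ(x) = Π_{j≠i} (x - xⱼ)/(xᵢ - xⱼ)

L_0(1.2) = (1.2 - 2)/(0 - 2) = 0.400000
L_1(1.2) = (1.2 - 0)/(2 - 0) = 0.600000

P(1.2) = (-9)×L_0(1.2) + (-10)×L_1(1.2)
P(1.2) = -9.600000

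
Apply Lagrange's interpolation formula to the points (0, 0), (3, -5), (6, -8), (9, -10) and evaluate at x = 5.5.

Lagrange interpolation formula:
P(x) = Σ yᵢ × Lᵢ(x)
where Lᵢ(x) = Π_{j≠i} (x - xⱼ)/(xᵢ - xⱼ)

L_0(5.5) = (5.5 - 3)/(0 - 3) × (5.5 - 6)/(0 - 6) × (5.5 - 9)/(0 - 9) = -0.027006
L_1(5.5) = (5.5 - 0)/(3 - 0) × (5.5 - 6)/(3 - 6) × (5.5 - 9)/(3 - 9) = 0.178241
L_2(5.5) = (5.5 - 0)/(6 - 0) × (5.5 - 3)/(6 - 3) × (5.5 - 9)/(6 - 9) = 0.891204
L_3(5.5) = (5.5 - 0)/(9 - 0) × (5.5 - 3)/(9 - 3) × (5.5 - 6)/(9 - 6) = -0.042438

P(5.5) = 0×L_0(5.5) + (-5)×L_1(5.5) + (-8)×L_2(5.5) + (-10)×L_3(5.5)
P(5.5) = -7.596451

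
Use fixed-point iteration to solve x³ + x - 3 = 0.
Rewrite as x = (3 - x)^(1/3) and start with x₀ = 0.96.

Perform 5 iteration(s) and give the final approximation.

Equation: x³ + x - 3 = 0
Fixed-point form: x = (3 - x)^(1/3)
x₀ = 0.96

x_1 = g(0.960000) = 1.268265
x_2 = g(1.268265) = 1.200864
x_3 = g(1.200864) = 1.216246
x_4 = g(1.216246) = 1.212770
x_5 = g(1.212770) = 1.213557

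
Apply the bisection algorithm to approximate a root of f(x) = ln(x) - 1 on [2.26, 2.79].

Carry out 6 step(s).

f(x) = ln(x) - 1
Initial interval: [2.26, 2.79]

Iteration 1:
  c_1 = (2.260000 + 2.790000)/2 = 2.525000
  f(c_1) = f(2.525000) = -0.073759
  f(a) × f(c) ≥ 0, new interval: [2.525000, 2.790000]
Iteration 2:
  c_2 = (2.525000 + 2.790000)/2 = 2.657500
  f(c_2) = f(2.657500) = -0.022614
  f(a) × f(c) ≥ 0, new interval: [2.657500, 2.790000]
Iteration 3:
  c_3 = (2.657500 + 2.790000)/2 = 2.723750
  f(c_3) = f(2.723750) = 0.002010
  f(a) × f(c) < 0, new interval: [2.657500, 2.723750]
Iteration 4:
  c_4 = (2.657500 + 2.723750)/2 = 2.690625
  f(c_4) = f(2.690625) = -0.010226
  f(a) × f(c) ≥ 0, new interval: [2.690625, 2.723750]
Iteration 5:
  c_5 = (2.690625 + 2.723750)/2 = 2.707187
  f(c_5) = f(2.707187) = -0.004090
  f(a) × f(c) ≥ 0, new interval: [2.707187, 2.723750]
Iteration 6:
  c_6 = (2.707187 + 2.723750)/2 = 2.715469
  f(c_6) = f(2.715469) = -0.001035
  f(a) × f(c) ≥ 0, new interval: [2.715469, 2.723750]

After 6 iteration(s), the approximation is c_6 = 2.715469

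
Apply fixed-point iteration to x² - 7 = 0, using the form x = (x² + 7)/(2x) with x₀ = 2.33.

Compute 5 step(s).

Equation: x² - 7 = 0
Fixed-point form: x = (x² + 7)/(2x)
x₀ = 2.33

x_1 = g(2.330000) = 2.667146
x_2 = g(2.667146) = 2.645837
x_3 = g(2.645837) = 2.645751
x_4 = g(2.645751) = 2.645751
x_5 = g(2.645751) = 2.645751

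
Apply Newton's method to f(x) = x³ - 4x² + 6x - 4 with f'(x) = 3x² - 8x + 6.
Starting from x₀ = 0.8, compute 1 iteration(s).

f(x) = x³ - 4x² + 6x - 4
f'(x) = 3x² - 8x + 6
x₀ = 0.8

Newton-Raphson formula: x_{n+1} = x_n - f(x_n)/f'(x_n)

Iteration 1:
  f(0.800000) = -1.248000
  f'(0.800000) = 1.520000
  x_1 = 0.800000 - (-1.248000)/1.520000 = 1.621053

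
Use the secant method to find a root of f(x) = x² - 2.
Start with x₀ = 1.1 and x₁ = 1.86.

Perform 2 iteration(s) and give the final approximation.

f(x) = x² - 2
x₀ = 1.1, x₁ = 1.86

Secant formula: x_{n+1} = x_n - f(x_n)(x_n - x_{n-1})/(f(x_n) - f(x_{n-1}))

Iteration 1:
  f(1.100000) = -0.790000
  f(1.860000) = 1.459600
  x_2 = 1.860000 - 1.459600×(1.860000 - 1.100000)/(1.459600 - (-0.790000))
       = 1.366892
Iteration 2:
  f(1.860000) = 1.459600
  f(1.366892) = -0.131607
  x_3 = 1.366892 - (-0.131607)×(1.366892 - 1.860000)/(-0.131607 - 1.459600)
       = 1.407676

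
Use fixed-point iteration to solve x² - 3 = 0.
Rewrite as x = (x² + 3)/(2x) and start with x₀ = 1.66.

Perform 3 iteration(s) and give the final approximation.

Equation: x² - 3 = 0
Fixed-point form: x = (x² + 3)/(2x)
x₀ = 1.66

x_1 = g(1.660000) = 1.733614
x_2 = g(1.733614) = 1.732052
x_3 = g(1.732052) = 1.732051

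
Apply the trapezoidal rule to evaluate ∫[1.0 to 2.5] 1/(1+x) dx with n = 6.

f(x) = 1/(1+x)
a = 1.0, b = 2.5, n = 6
h = (b - a)/n = 0.250000

Trapezoidal rule: (h/2)[f(x₀) + 2f(x₁) + 2f(x₂) + ... + f(xₙ)]

x_0 = 1.0000, f(x_0) = 0.500000, coefficient = 1
x_1 = 1.2500, f(x_1) = 0.444444, coefficient = 2
x_2 = 1.5000, f(x_2) = 0.400000, coefficient = 2
x_3 = 1.7500, f(x_3) = 0.363636, coefficient = 2
x_4 = 2.0000, f(x_4) = 0.333333, coefficient = 2
x_5 = 2.2500, f(x_5) = 0.307692, coefficient = 2
x_6 = 2.5000, f(x_6) = 0.285714, coefficient = 1

I ≈ (0.250000/2) × 4.483927 = 0.560491
Exact value: 0.559616
Error: 0.000875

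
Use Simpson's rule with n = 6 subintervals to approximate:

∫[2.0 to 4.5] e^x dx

f(x) = e^x
a = 2.0, b = 4.5, n = 6
h = (b - a)/n = 0.416667

Simpson's rule: (h/3)[f(x₀) + 4f(x₁) + 2f(x₂) + ... + f(xₙ)]

x_0 = 2.0000, f(x_0) = 7.389056, coefficient = 1
x_1 = 2.4167, f(x_1) = 11.208436, coefficient = 4
x_2 = 2.8333, f(x_2) = 17.002040, coefficient = 2
x_3 = 3.2500, f(x_3) = 25.790340, coefficient = 4
x_4 = 3.6667, f(x_4) = 39.121284, coefficient = 2
x_5 = 4.0833, f(x_5) = 59.342950, coefficient = 4
x_6 = 4.5000, f(x_6) = 90.017131, coefficient = 1

I ≈ (0.416667/3) × 595.019739 = 82.641630
Exact value: 82.628075
Error: 0.013555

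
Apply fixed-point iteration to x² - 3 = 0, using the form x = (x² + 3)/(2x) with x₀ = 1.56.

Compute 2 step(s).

Equation: x² - 3 = 0
Fixed-point form: x = (x² + 3)/(2x)
x₀ = 1.56

x_1 = g(1.560000) = 1.741538
x_2 = g(1.741538) = 1.732077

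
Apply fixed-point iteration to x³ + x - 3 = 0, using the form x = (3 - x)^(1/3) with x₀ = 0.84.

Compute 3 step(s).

Equation: x³ + x - 3 = 0
Fixed-point form: x = (3 - x)^(1/3)
x₀ = 0.84

x_1 = g(0.840000) = 1.292661
x_2 = g(1.292661) = 1.195198
x_3 = g(1.195198) = 1.217521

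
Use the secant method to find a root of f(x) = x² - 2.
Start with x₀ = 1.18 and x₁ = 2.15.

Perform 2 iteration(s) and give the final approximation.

f(x) = x² - 2
x₀ = 1.18, x₁ = 2.15

Secant formula: x_{n+1} = x_n - f(x_n)(x_n - x_{n-1})/(f(x_n) - f(x_{n-1}))

Iteration 1:
  f(1.180000) = -0.607600
  f(2.150000) = 2.622500
  x_2 = 2.150000 - 2.622500×(2.150000 - 1.180000)/(2.622500 - (-0.607600))
       = 1.362462
Iteration 2:
  f(2.150000) = 2.622500
  f(1.362462) = -0.143696
  x_3 = 1.362462 - (-0.143696)×(1.362462 - 2.150000)/(-0.143696 - 2.622500)
       = 1.403373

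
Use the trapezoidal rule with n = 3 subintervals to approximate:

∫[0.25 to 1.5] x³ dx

f(x) = x³
a = 0.25, b = 1.5, n = 3
h = (b - a)/n = 0.416667

Trapezoidal rule: (h/2)[f(x₀) + 2f(x₁) + 2f(x₂) + ... + f(xₙ)]

x_0 = 0.2500, f(x_0) = 0.015625, coefficient = 1
x_1 = 0.6667, f(x_1) = 0.296296, coefficient = 2
x_2 = 1.0833, f(x_2) = 1.271412, coefficient = 2
x_3 = 1.5000, f(x_3) = 3.375000, coefficient = 1

I ≈ (0.416667/2) × 6.526042 = 1.359592
Exact value: 1.264648
Error: 0.094944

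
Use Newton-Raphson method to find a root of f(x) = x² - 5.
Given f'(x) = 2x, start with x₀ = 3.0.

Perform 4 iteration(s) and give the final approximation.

f(x) = x² - 5
f'(x) = 2x
x₀ = 3.0

Newton-Raphson formula: x_{n+1} = x_n - f(x_n)/f'(x_n)

Iteration 1:
  f(3.000000) = 4.000000
  f'(3.000000) = 6.000000
  x_1 = 3.000000 - 4.000000/6.000000 = 2.333333
Iteration 2:
  f(2.333333) = 0.444444
  f'(2.333333) = 4.666667
  x_2 = 2.333333 - 0.444444/4.666667 = 2.238095
Iteration 3:
  f(2.238095) = 0.009070
  f'(2.238095) = 4.476190
  x_3 = 2.238095 - 0.009070/4.476190 = 2.236069
Iteration 4:
  f(2.236069) = 0.000004
  f'(2.236069) = 4.472138
  x_4 = 2.236069 - 0.000004/4.472138 = 2.236068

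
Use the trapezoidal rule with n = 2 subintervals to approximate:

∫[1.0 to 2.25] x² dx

f(x) = x²
a = 1.0, b = 2.25, n = 2
h = (b - a)/n = 0.625000

Trapezoidal rule: (h/2)[f(x₀) + 2f(x₁) + 2f(x₂) + ... + f(xₙ)]

x_0 = 1.0000, f(x_0) = 1.000000, coefficient = 1
x_1 = 1.6250, f(x_1) = 2.640625, coefficient = 2
x_2 = 2.2500, f(x_2) = 5.062500, coefficient = 1

I ≈ (0.625000/2) × 11.343750 = 3.544922
Exact value: 3.463542
Error: 0.081380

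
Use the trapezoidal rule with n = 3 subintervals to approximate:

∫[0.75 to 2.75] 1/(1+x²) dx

f(x) = 1/(1+x²)
a = 0.75, b = 2.75, n = 3
h = (b - a)/n = 0.666667

Trapezoidal rule: (h/2)[f(x₀) + 2f(x₁) + 2f(x₂) + ... + f(xₙ)]

x_0 = 0.7500, f(x_0) = 0.640000, coefficient = 1
x_1 = 1.4167, f(x_1) = 0.332564, coefficient = 2
x_2 = 2.0833, f(x_2) = 0.187256, coefficient = 2
x_3 = 2.7500, f(x_3) = 0.116788, coefficient = 1

I ≈ (0.666667/2) × 1.796428 = 0.598809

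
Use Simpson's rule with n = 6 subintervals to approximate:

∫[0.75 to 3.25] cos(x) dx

f(x) = cos(x)
a = 0.75, b = 3.25, n = 6
h = (b - a)/n = 0.416667

Simpson's rule: (h/3)[f(x₀) + 4f(x₁) + 2f(x₂) + ... + f(xₙ)]

x_0 = 0.7500, f(x_0) = 0.731689, coefficient = 1
x_1 = 1.1667, f(x_1) = 0.393219, coefficient = 4
x_2 = 1.5833, f(x_2) = -0.012537, coefficient = 2
x_3 = 2.0000, f(x_3) = -0.416147, coefficient = 4
x_4 = 2.4167, f(x_4) = -0.748549, coefficient = 2
x_5 = 2.8333, f(x_5) = -0.952863, coefficient = 4
x_6 = 3.2500, f(x_6) = -0.994130, coefficient = 1

I ≈ (0.416667/3) × -5.687776 = -0.789969
Exact value: -0.789834
Error: 0.000135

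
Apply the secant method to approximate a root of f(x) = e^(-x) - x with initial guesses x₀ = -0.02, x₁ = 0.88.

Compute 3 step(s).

f(x) = e^(-x) - x
x₀ = -0.02, x₁ = 0.88

Secant formula: x_{n+1} = x_n - f(x_n)(x_n - x_{n-1})/(f(x_n) - f(x_{n-1}))

Iteration 1:
  f(-0.020000) = 1.040201
  f(0.880000) = -0.465217
  x_2 = 0.880000 - (-0.465217)×(0.880000 - (-0.020000))/(-0.465217 - 1.040201)
       = 0.601874
Iteration 2:
  f(0.880000) = -0.465217
  f(0.601874) = -0.054091
  x_3 = 0.601874 - (-0.054091)×(0.601874 - 0.880000)/(-0.054091 - (-0.465217))
       = 0.565282
Iteration 3:
  f(0.601874) = -0.054091
  f(0.565282) = 0.002917
  x_4 = 0.565282 - 0.002917×(0.565282 - 0.601874)/(0.002917 - (-0.054091))
       = 0.567155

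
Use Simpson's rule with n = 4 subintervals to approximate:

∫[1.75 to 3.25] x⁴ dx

f(x) = x⁴
a = 1.75, b = 3.25, n = 4
h = (b - a)/n = 0.375000

Simpson's rule: (h/3)[f(x₀) + 4f(x₁) + 2f(x₂) + ... + f(xₙ)]

x_0 = 1.7500, f(x_0) = 9.378906, coefficient = 1
x_1 = 2.1250, f(x_1) = 20.390869, coefficient = 4
x_2 = 2.5000, f(x_2) = 39.062500, coefficient = 2
x_3 = 2.8750, f(x_3) = 68.320557, coefficient = 4
x_4 = 3.2500, f(x_4) = 111.566406, coefficient = 1

I ≈ (0.375000/3) × 553.916016 = 69.239502
Exact value: 69.235547
Error: 0.003955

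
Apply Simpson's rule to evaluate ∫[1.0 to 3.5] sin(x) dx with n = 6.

f(x) = sin(x)
a = 1.0, b = 3.5, n = 6
h = (b - a)/n = 0.416667

Simpson's rule: (h/3)[f(x₀) + 4f(x₁) + 2f(x₂) + ... + f(xₙ)]

x_0 = 1.0000, f(x_0) = 0.841471, coefficient = 1
x_1 = 1.4167, f(x_1) = 0.988146, coefficient = 4
x_2 = 1.8333, f(x_2) = 0.965735, coefficient = 2
x_3 = 2.2500, f(x_3) = 0.778073, coefficient = 4
x_4 = 2.6667, f(x_4) = 0.457273, coefficient = 2
x_5 = 3.0833, f(x_5) = 0.058226, coefficient = 4
x_6 = 3.5000, f(x_6) = -0.350783, coefficient = 1

I ≈ (0.416667/3) × 10.634483 = 1.477011
Exact value: 1.476759
Error: 0.000252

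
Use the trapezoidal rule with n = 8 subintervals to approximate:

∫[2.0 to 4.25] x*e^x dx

f(x) = x*e^x
a = 2.0, b = 4.25, n = 8
h = (b - a)/n = 0.281250

Trapezoidal rule: (h/2)[f(x₀) + 2f(x₁) + 2f(x₂) + ... + f(xₙ)]

x_0 = 2.0000, f(x_0) = 14.778112, coefficient = 1
x_1 = 2.2812, f(x_1) = 22.330948, coefficient = 2
x_2 = 2.5625, f(x_2) = 33.231006, coefficient = 2
x_3 = 2.8438, f(x_3) = 48.855824, coefficient = 2
x_4 = 3.1250, f(x_4) = 71.124672, coefficient = 2
x_5 = 3.4062, f(x_5) = 102.705121, coefficient = 2
x_6 = 3.6875, f(x_6) = 147.296671, coefficient = 2
x_7 = 3.9688, f(x_7) = 210.019668, coefficient = 2
x_8 = 4.2500, f(x_8) = 297.948002, coefficient = 1

I ≈ (0.281250/2) × 1583.853936 = 222.729460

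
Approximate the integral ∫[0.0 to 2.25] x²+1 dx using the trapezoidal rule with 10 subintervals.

f(x) = x²+1
a = 0.0, b = 2.25, n = 10
h = (b - a)/n = 0.225000

Trapezoidal rule: (h/2)[f(x₀) + 2f(x₁) + 2f(x₂) + ... + f(xₙ)]

x_0 = 0.0000, f(x_0) = 1.000000, coefficient = 1
x_1 = 0.2250, f(x_1) = 1.050625, coefficient = 2
x_2 = 0.4500, f(x_2) = 1.202500, coefficient = 2
x_3 = 0.6750, f(x_3) = 1.455625, coefficient = 2
x_4 = 0.9000, f(x_4) = 1.810000, coefficient = 2
x_5 = 1.1250, f(x_5) = 2.265625, coefficient = 2
x_6 = 1.3500, f(x_6) = 2.822500, coefficient = 2
x_7 = 1.5750, f(x_7) = 3.480625, coefficient = 2
x_8 = 1.8000, f(x_8) = 4.240000, coefficient = 2
x_9 = 2.0250, f(x_9) = 5.100625, coefficient = 2
x_10 = 2.2500, f(x_10) = 6.062500, coefficient = 1

I ≈ (0.225000/2) × 53.918750 = 6.065859
Exact value: 6.046875
Error: 0.018984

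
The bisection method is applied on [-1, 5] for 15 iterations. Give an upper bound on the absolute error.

Bisection error bound: |error| ≤ (b-a)/2^n
|error| ≤ (5 - (-1))/2^15 = 6/2^15
|error| ≤ 0.0001831055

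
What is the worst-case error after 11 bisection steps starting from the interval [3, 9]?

Bisection error bound: |error| ≤ (b-a)/2^n
|error| ≤ (9 - 3)/2^11 = 6/2^11
|error| ≤ 0.0029296875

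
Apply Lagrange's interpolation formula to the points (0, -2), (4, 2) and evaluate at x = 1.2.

Lagrange interpolation formula:
P(x) = Σ yᵢ × Lᵢ(x)
where Lᵢ(x) = Π_{j≠i} (x - xⱼ)/(xᵢ - xⱼ)

L_0(1.2) = (1.2 - 4)/(0 - 4) = 0.700000
L_1(1.2) = (1.2 - 0)/(4 - 0) = 0.300000

P(1.2) = (-2)×L_0(1.2) + 2×L_1(1.2)
P(1.2) = -0.800000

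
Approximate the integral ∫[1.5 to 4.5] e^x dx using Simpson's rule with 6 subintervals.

f(x) = e^x
a = 1.5, b = 4.5, n = 6
h = (b - a)/n = 0.500000

Simpson's rule: (h/3)[f(x₀) + 4f(x₁) + 2f(x₂) + ... + f(xₙ)]

x_0 = 1.5000, f(x_0) = 4.481689, coefficient = 1
x_1 = 2.0000, f(x_1) = 7.389056, coefficient = 4
x_2 = 2.5000, f(x_2) = 12.182494, coefficient = 2
x_3 = 3.0000, f(x_3) = 20.085537, coefficient = 4
x_4 = 3.5000, f(x_4) = 33.115452, coefficient = 2
x_5 = 4.0000, f(x_5) = 54.598150, coefficient = 4
x_6 = 4.5000, f(x_6) = 90.017131, coefficient = 1

I ≈ (0.500000/3) × 513.385684 = 85.564281
Exact value: 85.535442
Error: 0.028839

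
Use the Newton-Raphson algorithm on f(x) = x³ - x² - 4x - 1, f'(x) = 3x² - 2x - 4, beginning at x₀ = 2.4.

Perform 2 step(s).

f(x) = x³ - x² - 4x - 1
f'(x) = 3x² - 2x - 4
x₀ = 2.4

Newton-Raphson formula: x_{n+1} = x_n - f(x_n)/f'(x_n)

Iteration 1:
  f(2.400000) = -2.536000
  f'(2.400000) = 8.480000
  x_1 = 2.400000 - (-2.536000)/8.480000 = 2.699057
Iteration 2:
  f(2.699057) = 0.581242
  f'(2.699057) = 12.456606
  x_2 = 2.699057 - 0.581242/12.456606 = 2.652395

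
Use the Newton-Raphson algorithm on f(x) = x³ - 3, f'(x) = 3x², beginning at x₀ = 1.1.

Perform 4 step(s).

f(x) = x³ - 3
f'(x) = 3x²
x₀ = 1.1

Newton-Raphson formula: x_{n+1} = x_n - f(x_n)/f'(x_n)

Iteration 1:
  f(1.100000) = -1.669000
  f'(1.100000) = 3.630000
  x_1 = 1.100000 - (-1.669000)/3.630000 = 1.559780
Iteration 2:
  f(1.559780) = 0.794807
  f'(1.559780) = 7.298737
  x_2 = 1.559780 - 0.794807/7.298737 = 1.450883
Iteration 3:
  f(1.450883) = 0.054198
  f'(1.450883) = 6.315185
  x_3 = 1.450883 - 0.054198/6.315185 = 1.442301
Iteration 4:
  f(1.442301) = 0.000320
  f'(1.442301) = 6.240695
  x_4 = 1.442301 - 0.000320/6.240695 = 1.442250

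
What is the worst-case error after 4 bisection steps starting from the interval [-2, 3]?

Bisection error bound: |error| ≤ (b-a)/2^n
|error| ≤ (3 - (-2))/2^4 = 5/2^4
|error| ≤ 0.3125000000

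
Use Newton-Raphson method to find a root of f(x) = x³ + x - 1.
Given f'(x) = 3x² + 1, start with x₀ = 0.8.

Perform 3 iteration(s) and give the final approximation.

f(x) = x³ + x - 1
f'(x) = 3x² + 1
x₀ = 0.8

Newton-Raphson formula: x_{n+1} = x_n - f(x_n)/f'(x_n)

Iteration 1:
  f(0.800000) = 0.312000
  f'(0.800000) = 2.920000
  x_1 = 0.800000 - 0.312000/2.920000 = 0.693151
Iteration 2:
  f(0.693151) = 0.026180
  f'(0.693151) = 2.441374
  x_2 = 0.693151 - 0.026180/2.441374 = 0.682427
Iteration 3:
  f(0.682427) = 0.000238
  f'(0.682427) = 2.397120
  x_3 = 0.682427 - 0.000238/2.397120 = 0.682328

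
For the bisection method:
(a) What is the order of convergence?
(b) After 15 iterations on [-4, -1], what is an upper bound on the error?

(a) Bisection has linear (order 1) convergence; the error is halved each step.

(b) Error bound = (b-a)/2^n = (-1 - (-4))/2^{15}
    = 3/2^{15}

(a) 1 (linear); (b) error ≤ 9.16e-05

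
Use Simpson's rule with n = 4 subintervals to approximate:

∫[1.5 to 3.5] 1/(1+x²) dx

f(x) = 1/(1+x²)
a = 1.5, b = 3.5, n = 4
h = (b - a)/n = 0.500000

Simpson's rule: (h/3)[f(x₀) + 4f(x₁) + 2f(x₂) + ... + f(xₙ)]

x_0 = 1.5000, f(x_0) = 0.307692, coefficient = 1
x_1 = 2.0000, f(x_1) = 0.200000, coefficient = 4
x_2 = 2.5000, f(x_2) = 0.137931, coefficient = 2
x_3 = 3.0000, f(x_3) = 0.100000, coefficient = 4
x_4 = 3.5000, f(x_4) = 0.075472, coefficient = 1

I ≈ (0.500000/3) × 1.859026 = 0.309838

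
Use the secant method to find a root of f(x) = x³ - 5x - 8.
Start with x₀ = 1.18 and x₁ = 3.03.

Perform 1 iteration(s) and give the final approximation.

f(x) = x³ - 5x - 8
x₀ = 1.18, x₁ = 3.03

Secant formula: x_{n+1} = x_n - f(x_n)(x_n - x_{n-1})/(f(x_n) - f(x_{n-1}))

Iteration 1:
  f(1.180000) = -12.256968
  f(3.030000) = 4.668127
  x_2 = 3.030000 - 4.668127×(3.030000 - 1.180000)/(4.668127 - (-12.256968))
       = 2.519750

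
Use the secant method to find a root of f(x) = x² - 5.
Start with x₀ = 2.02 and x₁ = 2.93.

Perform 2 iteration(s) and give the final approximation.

f(x) = x² - 5
x₀ = 2.02, x₁ = 2.93

Secant formula: x_{n+1} = x_n - f(x_n)(x_n - x_{n-1})/(f(x_n) - f(x_{n-1}))

Iteration 1:
  f(2.020000) = -0.919600
  f(2.930000) = 3.584900
  x_2 = 2.930000 - 3.584900×(2.930000 - 2.020000)/(3.584900 - (-0.919600))
       = 2.205778
Iteration 2:
  f(2.930000) = 3.584900
  f(2.205778) = -0.134544
  x_3 = 2.205778 - (-0.134544)×(2.205778 - 2.930000)/(-0.134544 - 3.584900)
       = 2.231975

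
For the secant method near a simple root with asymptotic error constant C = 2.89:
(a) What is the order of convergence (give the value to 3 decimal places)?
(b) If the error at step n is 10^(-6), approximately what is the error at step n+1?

(a) Secant method has superlinear convergence with order φ = (1+√5)/2 ≈ 1.618.
    This means |e_{n+1}| ≈ C|e_n|^1.618.

(b) With |e_n| = 10^(-6) and C = 2.89:
    |e_{n+1}| ≈ 2.89 × (10^(-6))^1.618 = 2.89 × 10^(-9.71)

(a) ≈ 1.618 (golden ratio); (b) |e_{n+1}| ≈ 5.658e-10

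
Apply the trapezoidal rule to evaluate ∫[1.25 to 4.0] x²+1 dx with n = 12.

f(x) = x²+1
a = 1.25, b = 4.0, n = 12
h = (b - a)/n = 0.229167

Trapezoidal rule: (h/2)[f(x₀) + 2f(x₁) + 2f(x₂) + ... + f(xₙ)]

x_0 = 1.2500, f(x_0) = 2.562500, coefficient = 1
x_1 = 1.4792, f(x_1) = 3.187934, coefficient = 2
x_2 = 1.7083, f(x_2) = 3.918403, coefficient = 2
x_3 = 1.9375, f(x_3) = 4.753906, coefficient = 2
x_4 = 2.1667, f(x_4) = 5.694444, coefficient = 2
x_5 = 2.3958, f(x_5) = 6.740017, coefficient = 2
x_6 = 2.6250, f(x_6) = 7.890625, coefficient = 2
x_7 = 2.8542, f(x_7) = 9.146267, coefficient = 2
x_8 = 3.0833, f(x_8) = 10.506944, coefficient = 2
x_9 = 3.3125, f(x_9) = 11.972656, coefficient = 2
x_10 = 3.5417, f(x_10) = 13.543403, coefficient = 2
x_11 = 3.7708, f(x_11) = 15.219184, coefficient = 2
x_12 = 4.0000, f(x_12) = 17.000000, coefficient = 1

I ≈ (0.229167/2) × 204.710069 = 23.456362
Exact value: 23.432292
Error: 0.024070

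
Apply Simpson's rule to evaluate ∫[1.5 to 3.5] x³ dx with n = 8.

f(x) = x³
a = 1.5, b = 3.5, n = 8
h = (b - a)/n = 0.250000

Simpson's rule: (h/3)[f(x₀) + 4f(x₁) + 2f(x₂) + ... + f(xₙ)]

x_0 = 1.5000, f(x_0) = 3.375000, coefficient = 1
x_1 = 1.7500, f(x_1) = 5.359375, coefficient = 4
x_2 = 2.0000, f(x_2) = 8.000000, coefficient = 2
x_3 = 2.2500, f(x_3) = 11.390625, coefficient = 4
x_4 = 2.5000, f(x_4) = 15.625000, coefficient = 2
x_5 = 2.7500, f(x_5) = 20.796875, coefficient = 4
x_6 = 3.0000, f(x_6) = 27.000000, coefficient = 2
x_7 = 3.2500, f(x_7) = 34.328125, coefficient = 4
x_8 = 3.5000, f(x_8) = 42.875000, coefficient = 1

I ≈ (0.250000/3) × 435.000000 = 36.250000
Exact value: 36.250000
Error: 0.000000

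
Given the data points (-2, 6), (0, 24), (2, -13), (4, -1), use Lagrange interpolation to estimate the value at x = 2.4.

Lagrange interpolation formula:
P(x) = Σ yᵢ × Lᵢ(x)
where Lᵢ(x) = Π_{j≠i} (x - xⱼ)/(xᵢ - xⱼ)

L_0(2.4) = (2.4 - 0)/(-2 - 0) × (2.4 - 2)/(-2 - 2) × (2.4 - 4)/(-2 - 4) = 0.032000
L_1(2.4) = (2.4 - (-2))/(0 - (-2)) × (2.4 - 2)/(0 - 2) × (2.4 - 4)/(0 - 4) = -0.176000
L_2(2.4) = (2.4 - (-2))/(2 - (-2)) × (2.4 - 0)/(2 - 0) × (2.4 - 4)/(2 - 4) = 1.056000
L_3(2.4) = (2.4 - (-2))/(4 - (-2)) × (2.4 - 0)/(4 - 0) × (2.4 - 2)/(4 - 2) = 0.088000

P(2.4) = 6×L_0(2.4) + 24×L_1(2.4) + (-13)×L_2(2.4) + (-1)×L_3(2.4)
P(2.4) = -17.848000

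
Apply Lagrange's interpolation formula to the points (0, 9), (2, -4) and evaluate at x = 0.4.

Lagrange interpolation formula:
P(x) = Σ yᵢ × Lᵢ(x)
where Lᵢ(x) = Π_{j≠i} (x - xⱼ)/(xᵢ - xⱼ)

L_0(0.4) = (0.4 - 2)/(0 - 2) = 0.800000
L_1(0.4) = (0.4 - 0)/(2 - 0) = 0.200000

P(0.4) = 9×L_0(0.4) + (-4)×L_1(0.4)
P(0.4) = 6.400000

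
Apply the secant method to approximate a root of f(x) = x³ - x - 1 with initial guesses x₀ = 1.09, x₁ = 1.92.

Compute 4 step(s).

f(x) = x³ - x - 1
x₀ = 1.09, x₁ = 1.92

Secant formula: x_{n+1} = x_n - f(x_n)(x_n - x_{n-1})/(f(x_n) - f(x_{n-1}))

Iteration 1:
  f(1.090000) = -0.794971
  f(1.920000) = 4.157888
  x_2 = 1.920000 - 4.157888×(1.920000 - 1.090000)/(4.157888 - (-0.794971))
       = 1.223221
Iteration 2:
  f(1.920000) = 4.157888
  f(1.223221) = -0.392952
  x_3 = 1.223221 - (-0.392952)×(1.223221 - 1.920000)/(-0.392952 - 4.157888)
       = 1.283386
Iteration 3:
  f(1.223221) = -0.392952
  f(1.283386) = -0.169547
  x_4 = 1.283386 - (-0.169547)×(1.283386 - 1.223221)/(-0.169547 - (-0.392952))
       = 1.329046
Iteration 4:
  f(1.283386) = -0.169547
  f(1.329046) = 0.018534
  x_5 = 1.329046 - 0.018534×(1.329046 - 1.283386)/(0.018534 - (-0.169547))
       = 1.324547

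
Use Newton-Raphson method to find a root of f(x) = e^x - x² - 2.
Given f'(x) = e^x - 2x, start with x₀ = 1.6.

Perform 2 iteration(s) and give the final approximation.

f(x) = e^x - x² - 2
f'(x) = e^x - 2x
x₀ = 1.6

Newton-Raphson formula: x_{n+1} = x_n - f(x_n)/f'(x_n)

Iteration 1:
  f(1.600000) = 0.393032
  f'(1.600000) = 1.753032
  x_1 = 1.600000 - 0.393032/1.753032 = 1.375799
Iteration 2:
  f(1.375799) = 0.065415
  f'(1.375799) = 1.206639
  x_2 = 1.375799 - 0.065415/1.206639 = 1.321586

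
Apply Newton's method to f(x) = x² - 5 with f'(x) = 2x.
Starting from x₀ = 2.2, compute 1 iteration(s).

f(x) = x² - 5
f'(x) = 2x
x₀ = 2.2

Newton-Raphson formula: x_{n+1} = x_n - f(x_n)/f'(x_n)

Iteration 1:
  f(2.200000) = -0.160000
  f'(2.200000) = 4.400000
  x_1 = 2.200000 - (-0.160000)/4.400000 = 2.236364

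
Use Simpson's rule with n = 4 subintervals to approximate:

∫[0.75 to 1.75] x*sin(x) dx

f(x) = x*sin(x)
a = 0.75, b = 1.75, n = 4
h = (b - a)/n = 0.250000

Simpson's rule: (h/3)[f(x₀) + 4f(x₁) + 2f(x₂) + ... + f(xₙ)]

x_0 = 0.7500, f(x_0) = 0.511229, coefficient = 1
x_1 = 1.0000, f(x_1) = 0.841471, coefficient = 4
x_2 = 1.2500, f(x_2) = 1.186231, coefficient = 2
x_3 = 1.5000, f(x_3) = 1.496242, coefficient = 4
x_4 = 1.7500, f(x_4) = 1.721975, coefficient = 1

I ≈ (0.250000/3) × 13.956520 = 1.163043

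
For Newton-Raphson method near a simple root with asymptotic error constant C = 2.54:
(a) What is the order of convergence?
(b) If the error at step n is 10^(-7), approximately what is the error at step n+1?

(a) Newton-Raphson has quadratic (order 2) convergence near simple roots.
    This means |e_{n+1}| ≈ C|e_n|².

(b) With |e_n| = 10^(-7) and C = 2.54:
    |e_{n+1}| ≈ 2.54 × (10^(-7))² = 2.54 × 10^(-14)

(a) 2 (quadratic); (b) |e_{n+1}| ≈ 2.540e-14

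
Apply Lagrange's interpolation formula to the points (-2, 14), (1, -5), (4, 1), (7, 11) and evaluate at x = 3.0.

Lagrange interpolation formula:
P(x) = Σ yᵢ × Lᵢ(x)
where Lᵢ(x) = Π_{j≠i} (x - xⱼ)/(xᵢ - xⱼ)

L_0(3.0) = (3.0 - 1)/(-2 - 1) × (3.0 - 4)/(-2 - 4) × (3.0 - 7)/(-2 - 7) = -0.049383
L_1(3.0) = (3.0 - (-2))/(1 - (-2)) × (3.0 - 4)/(1 - 4) × (3.0 - 7)/(1 - 7) = 0.370370
L_2(3.0) = (3.0 - (-2))/(4 - (-2)) × (3.0 - 1)/(4 - 1) × (3.0 - 7)/(4 - 7) = 0.740741
L_3(3.0) = (3.0 - (-2))/(7 - (-2)) × (3.0 - 1)/(7 - 1) × (3.0 - 4)/(7 - 4) = -0.061728

P(3.0) = 14×L_0(3.0) + (-5)×L_1(3.0) + 1×L_2(3.0) + 11×L_3(3.0)
P(3.0) = -2.481481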